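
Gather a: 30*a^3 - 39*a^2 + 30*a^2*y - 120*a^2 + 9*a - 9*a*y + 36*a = 30*a^3 + a^2*(30*y - 159) + a*(45 - 9*y)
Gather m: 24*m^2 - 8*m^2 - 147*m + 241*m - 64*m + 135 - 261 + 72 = 16*m^2 + 30*m - 54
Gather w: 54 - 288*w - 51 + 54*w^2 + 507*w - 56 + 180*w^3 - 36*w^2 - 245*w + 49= 180*w^3 + 18*w^2 - 26*w - 4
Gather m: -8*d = -8*d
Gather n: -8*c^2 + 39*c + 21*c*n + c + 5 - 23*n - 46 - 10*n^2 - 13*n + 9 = -8*c^2 + 40*c - 10*n^2 + n*(21*c - 36) - 32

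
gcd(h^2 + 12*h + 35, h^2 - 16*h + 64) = 1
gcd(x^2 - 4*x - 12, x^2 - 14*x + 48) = x - 6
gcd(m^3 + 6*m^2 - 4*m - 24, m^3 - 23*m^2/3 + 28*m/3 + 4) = m - 2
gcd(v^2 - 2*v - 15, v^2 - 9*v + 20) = v - 5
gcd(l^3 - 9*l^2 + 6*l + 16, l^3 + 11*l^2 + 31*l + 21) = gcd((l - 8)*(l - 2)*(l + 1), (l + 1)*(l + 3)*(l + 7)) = l + 1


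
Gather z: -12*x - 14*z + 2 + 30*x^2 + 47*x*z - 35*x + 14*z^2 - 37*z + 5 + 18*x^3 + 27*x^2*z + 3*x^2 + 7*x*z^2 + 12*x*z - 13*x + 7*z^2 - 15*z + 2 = 18*x^3 + 33*x^2 - 60*x + z^2*(7*x + 21) + z*(27*x^2 + 59*x - 66) + 9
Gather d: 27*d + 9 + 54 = 27*d + 63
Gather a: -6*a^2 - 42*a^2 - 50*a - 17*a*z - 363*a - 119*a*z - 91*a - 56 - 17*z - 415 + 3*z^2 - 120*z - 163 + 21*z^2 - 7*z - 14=-48*a^2 + a*(-136*z - 504) + 24*z^2 - 144*z - 648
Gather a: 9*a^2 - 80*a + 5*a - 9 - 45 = 9*a^2 - 75*a - 54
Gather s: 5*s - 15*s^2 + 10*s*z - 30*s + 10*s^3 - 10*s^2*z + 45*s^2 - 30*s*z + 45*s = 10*s^3 + s^2*(30 - 10*z) + s*(20 - 20*z)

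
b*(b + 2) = b^2 + 2*b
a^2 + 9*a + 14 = (a + 2)*(a + 7)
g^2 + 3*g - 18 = (g - 3)*(g + 6)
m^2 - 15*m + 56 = (m - 8)*(m - 7)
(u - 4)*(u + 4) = u^2 - 16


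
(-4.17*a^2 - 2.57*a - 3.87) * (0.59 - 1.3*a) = 5.421*a^3 + 0.8807*a^2 + 3.5147*a - 2.2833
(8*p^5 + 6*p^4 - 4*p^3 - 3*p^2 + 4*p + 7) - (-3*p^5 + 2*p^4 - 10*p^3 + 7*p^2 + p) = 11*p^5 + 4*p^4 + 6*p^3 - 10*p^2 + 3*p + 7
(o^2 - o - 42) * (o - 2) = o^3 - 3*o^2 - 40*o + 84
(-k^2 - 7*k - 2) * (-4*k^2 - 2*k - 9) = 4*k^4 + 30*k^3 + 31*k^2 + 67*k + 18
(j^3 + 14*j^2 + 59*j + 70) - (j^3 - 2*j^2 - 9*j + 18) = 16*j^2 + 68*j + 52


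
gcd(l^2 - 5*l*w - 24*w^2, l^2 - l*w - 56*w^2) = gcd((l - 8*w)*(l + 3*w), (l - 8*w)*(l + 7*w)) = -l + 8*w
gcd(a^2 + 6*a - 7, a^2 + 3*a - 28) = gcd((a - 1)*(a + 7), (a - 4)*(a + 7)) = a + 7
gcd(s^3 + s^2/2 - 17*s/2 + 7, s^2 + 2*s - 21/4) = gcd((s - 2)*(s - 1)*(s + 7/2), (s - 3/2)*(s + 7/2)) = s + 7/2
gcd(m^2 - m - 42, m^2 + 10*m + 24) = m + 6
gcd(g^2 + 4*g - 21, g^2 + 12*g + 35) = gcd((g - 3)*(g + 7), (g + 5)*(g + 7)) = g + 7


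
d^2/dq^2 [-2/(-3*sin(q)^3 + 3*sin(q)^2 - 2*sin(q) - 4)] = 2*(-81*sin(q)^6 + 99*sin(q)^5 + 60*sin(q)^4 - 18*sin(q)^3 + 38*sin(q)^2 - 100*sin(q) + 32)/(3*sin(q)^3 - 3*sin(q)^2 + 2*sin(q) + 4)^3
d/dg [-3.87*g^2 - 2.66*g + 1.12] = -7.74*g - 2.66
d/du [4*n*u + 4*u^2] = 4*n + 8*u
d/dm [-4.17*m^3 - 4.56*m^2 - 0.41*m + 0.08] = -12.51*m^2 - 9.12*m - 0.41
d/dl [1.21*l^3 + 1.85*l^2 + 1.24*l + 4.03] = 3.63*l^2 + 3.7*l + 1.24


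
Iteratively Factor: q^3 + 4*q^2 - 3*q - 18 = (q + 3)*(q^2 + q - 6) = (q - 2)*(q + 3)*(q + 3)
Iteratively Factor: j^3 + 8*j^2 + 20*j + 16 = (j + 4)*(j^2 + 4*j + 4) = (j + 2)*(j + 4)*(j + 2)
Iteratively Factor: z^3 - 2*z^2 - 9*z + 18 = (z - 3)*(z^2 + z - 6) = (z - 3)*(z + 3)*(z - 2)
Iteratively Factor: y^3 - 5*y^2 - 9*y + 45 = (y - 5)*(y^2 - 9) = (y - 5)*(y + 3)*(y - 3)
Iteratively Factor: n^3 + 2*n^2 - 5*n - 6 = (n + 1)*(n^2 + n - 6) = (n + 1)*(n + 3)*(n - 2)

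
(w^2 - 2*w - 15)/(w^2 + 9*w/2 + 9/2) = 2*(w - 5)/(2*w + 3)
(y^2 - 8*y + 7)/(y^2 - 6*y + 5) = (y - 7)/(y - 5)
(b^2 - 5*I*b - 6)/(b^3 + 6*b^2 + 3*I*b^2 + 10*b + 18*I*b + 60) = (b - 3*I)/(b^2 + b*(6 + 5*I) + 30*I)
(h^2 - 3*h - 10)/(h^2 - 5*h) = (h + 2)/h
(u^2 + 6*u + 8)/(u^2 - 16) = (u + 2)/(u - 4)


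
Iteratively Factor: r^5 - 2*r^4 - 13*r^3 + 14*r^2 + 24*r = (r - 2)*(r^4 - 13*r^2 - 12*r) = (r - 4)*(r - 2)*(r^3 + 4*r^2 + 3*r) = (r - 4)*(r - 2)*(r + 1)*(r^2 + 3*r) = (r - 4)*(r - 2)*(r + 1)*(r + 3)*(r)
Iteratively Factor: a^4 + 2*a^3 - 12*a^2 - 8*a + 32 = (a + 2)*(a^3 - 12*a + 16) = (a - 2)*(a + 2)*(a^2 + 2*a - 8) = (a - 2)*(a + 2)*(a + 4)*(a - 2)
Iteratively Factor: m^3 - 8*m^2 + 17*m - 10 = (m - 5)*(m^2 - 3*m + 2) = (m - 5)*(m - 1)*(m - 2)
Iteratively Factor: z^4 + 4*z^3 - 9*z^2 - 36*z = (z + 4)*(z^3 - 9*z) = (z + 3)*(z + 4)*(z^2 - 3*z) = (z - 3)*(z + 3)*(z + 4)*(z)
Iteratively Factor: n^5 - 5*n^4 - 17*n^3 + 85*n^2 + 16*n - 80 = (n - 5)*(n^4 - 17*n^2 + 16) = (n - 5)*(n + 1)*(n^3 - n^2 - 16*n + 16) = (n - 5)*(n - 1)*(n + 1)*(n^2 - 16) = (n - 5)*(n - 4)*(n - 1)*(n + 1)*(n + 4)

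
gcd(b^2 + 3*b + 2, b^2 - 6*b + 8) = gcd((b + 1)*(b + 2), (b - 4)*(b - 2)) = 1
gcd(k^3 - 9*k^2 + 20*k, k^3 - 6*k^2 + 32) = k - 4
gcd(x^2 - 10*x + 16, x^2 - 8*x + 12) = x - 2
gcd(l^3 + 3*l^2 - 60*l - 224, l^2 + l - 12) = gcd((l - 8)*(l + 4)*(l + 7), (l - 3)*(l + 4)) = l + 4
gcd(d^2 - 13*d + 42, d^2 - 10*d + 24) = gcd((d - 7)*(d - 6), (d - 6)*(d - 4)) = d - 6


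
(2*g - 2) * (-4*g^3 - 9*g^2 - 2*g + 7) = -8*g^4 - 10*g^3 + 14*g^2 + 18*g - 14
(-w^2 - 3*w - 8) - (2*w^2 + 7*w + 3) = -3*w^2 - 10*w - 11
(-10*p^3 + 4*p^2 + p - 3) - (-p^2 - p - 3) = -10*p^3 + 5*p^2 + 2*p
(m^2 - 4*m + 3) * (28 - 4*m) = -4*m^3 + 44*m^2 - 124*m + 84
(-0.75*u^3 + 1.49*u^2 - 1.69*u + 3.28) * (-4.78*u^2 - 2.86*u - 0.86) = 3.585*u^5 - 4.9772*u^4 + 4.4618*u^3 - 12.1264*u^2 - 7.9274*u - 2.8208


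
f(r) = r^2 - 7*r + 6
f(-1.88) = 22.69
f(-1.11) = 15.00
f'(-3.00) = -13.00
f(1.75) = -3.19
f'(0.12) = -6.76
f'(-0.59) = -8.18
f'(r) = 2*r - 7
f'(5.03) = 3.06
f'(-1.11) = -9.22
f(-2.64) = 31.45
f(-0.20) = 7.44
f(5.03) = -3.91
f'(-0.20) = -7.40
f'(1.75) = -3.50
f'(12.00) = 17.00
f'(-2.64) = -12.28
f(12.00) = 66.00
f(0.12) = 5.17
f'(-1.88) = -10.76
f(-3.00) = 36.00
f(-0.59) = 10.48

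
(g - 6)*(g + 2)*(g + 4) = g^3 - 28*g - 48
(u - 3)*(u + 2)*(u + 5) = u^3 + 4*u^2 - 11*u - 30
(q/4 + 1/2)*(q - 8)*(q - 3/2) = q^3/4 - 15*q^2/8 - 7*q/4 + 6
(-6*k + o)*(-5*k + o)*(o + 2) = 30*k^2*o + 60*k^2 - 11*k*o^2 - 22*k*o + o^3 + 2*o^2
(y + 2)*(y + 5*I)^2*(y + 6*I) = y^4 + 2*y^3 + 16*I*y^3 - 85*y^2 + 32*I*y^2 - 170*y - 150*I*y - 300*I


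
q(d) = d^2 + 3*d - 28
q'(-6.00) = -9.00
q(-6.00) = -10.00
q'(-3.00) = -3.00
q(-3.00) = -28.00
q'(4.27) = 11.54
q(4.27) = 3.04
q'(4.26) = 11.52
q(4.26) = 2.93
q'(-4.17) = -5.34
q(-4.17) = -23.12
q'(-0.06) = 2.88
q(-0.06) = -28.18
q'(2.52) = 8.04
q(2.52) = -14.09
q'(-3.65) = -4.30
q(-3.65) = -25.63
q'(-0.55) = 1.90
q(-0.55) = -29.35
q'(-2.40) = -1.80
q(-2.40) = -29.44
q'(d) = 2*d + 3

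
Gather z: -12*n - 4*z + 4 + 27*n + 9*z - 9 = 15*n + 5*z - 5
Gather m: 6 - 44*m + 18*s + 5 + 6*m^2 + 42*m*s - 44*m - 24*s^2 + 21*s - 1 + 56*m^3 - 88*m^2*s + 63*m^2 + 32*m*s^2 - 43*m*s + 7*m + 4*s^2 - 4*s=56*m^3 + m^2*(69 - 88*s) + m*(32*s^2 - s - 81) - 20*s^2 + 35*s + 10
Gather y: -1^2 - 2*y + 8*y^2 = 8*y^2 - 2*y - 1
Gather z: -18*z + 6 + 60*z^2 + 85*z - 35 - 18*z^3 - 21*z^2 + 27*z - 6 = -18*z^3 + 39*z^2 + 94*z - 35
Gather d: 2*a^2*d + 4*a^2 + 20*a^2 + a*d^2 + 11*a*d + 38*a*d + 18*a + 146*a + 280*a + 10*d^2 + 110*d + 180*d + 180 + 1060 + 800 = 24*a^2 + 444*a + d^2*(a + 10) + d*(2*a^2 + 49*a + 290) + 2040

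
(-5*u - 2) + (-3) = -5*u - 5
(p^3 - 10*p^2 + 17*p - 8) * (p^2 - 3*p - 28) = p^5 - 13*p^4 + 19*p^3 + 221*p^2 - 452*p + 224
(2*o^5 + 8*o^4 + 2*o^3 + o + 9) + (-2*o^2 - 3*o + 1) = 2*o^5 + 8*o^4 + 2*o^3 - 2*o^2 - 2*o + 10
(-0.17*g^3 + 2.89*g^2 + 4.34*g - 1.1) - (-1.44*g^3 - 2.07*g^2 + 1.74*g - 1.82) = 1.27*g^3 + 4.96*g^2 + 2.6*g + 0.72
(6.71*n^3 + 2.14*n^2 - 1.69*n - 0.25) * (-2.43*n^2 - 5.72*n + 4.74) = -16.3053*n^5 - 43.5814*n^4 + 23.6713*n^3 + 20.4179*n^2 - 6.5806*n - 1.185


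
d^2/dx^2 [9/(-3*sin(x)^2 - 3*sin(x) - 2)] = 27*(12*sin(x)^4 + 9*sin(x)^3 - 23*sin(x)^2 - 20*sin(x) - 2)/(3*sin(x)^2 + 3*sin(x) + 2)^3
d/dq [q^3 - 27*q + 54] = 3*q^2 - 27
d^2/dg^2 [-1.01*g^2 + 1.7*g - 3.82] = -2.02000000000000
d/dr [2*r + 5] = 2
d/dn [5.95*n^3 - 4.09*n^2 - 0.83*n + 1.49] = 17.85*n^2 - 8.18*n - 0.83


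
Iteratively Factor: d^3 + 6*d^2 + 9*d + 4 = (d + 1)*(d^2 + 5*d + 4) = (d + 1)^2*(d + 4)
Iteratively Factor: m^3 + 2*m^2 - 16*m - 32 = (m + 4)*(m^2 - 2*m - 8) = (m + 2)*(m + 4)*(m - 4)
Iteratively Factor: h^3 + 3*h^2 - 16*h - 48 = (h + 4)*(h^2 - h - 12) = (h + 3)*(h + 4)*(h - 4)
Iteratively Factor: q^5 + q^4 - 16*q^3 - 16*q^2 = (q + 1)*(q^4 - 16*q^2) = q*(q + 1)*(q^3 - 16*q) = q^2*(q + 1)*(q^2 - 16) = q^2*(q + 1)*(q + 4)*(q - 4)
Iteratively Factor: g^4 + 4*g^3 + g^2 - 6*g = (g)*(g^3 + 4*g^2 + g - 6) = g*(g + 2)*(g^2 + 2*g - 3) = g*(g + 2)*(g + 3)*(g - 1)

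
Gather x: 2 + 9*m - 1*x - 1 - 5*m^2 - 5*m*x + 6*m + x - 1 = -5*m^2 - 5*m*x + 15*m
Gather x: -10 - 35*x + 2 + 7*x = -28*x - 8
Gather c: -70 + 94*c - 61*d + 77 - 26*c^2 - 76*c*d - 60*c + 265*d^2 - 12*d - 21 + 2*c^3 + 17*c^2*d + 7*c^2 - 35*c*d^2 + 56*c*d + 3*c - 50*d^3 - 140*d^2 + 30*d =2*c^3 + c^2*(17*d - 19) + c*(-35*d^2 - 20*d + 37) - 50*d^3 + 125*d^2 - 43*d - 14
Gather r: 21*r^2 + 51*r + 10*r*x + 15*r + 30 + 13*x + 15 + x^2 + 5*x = 21*r^2 + r*(10*x + 66) + x^2 + 18*x + 45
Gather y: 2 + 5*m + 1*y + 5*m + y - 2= 10*m + 2*y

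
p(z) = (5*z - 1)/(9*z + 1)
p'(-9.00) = 0.00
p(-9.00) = 0.58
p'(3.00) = 0.02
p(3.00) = 0.50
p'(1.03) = 0.13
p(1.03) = 0.40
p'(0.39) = 0.69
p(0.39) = 0.21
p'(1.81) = 0.05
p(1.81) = 0.47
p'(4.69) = 0.01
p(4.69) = 0.52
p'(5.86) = 0.00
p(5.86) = 0.53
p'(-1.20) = 0.15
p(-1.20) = 0.71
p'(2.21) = 0.03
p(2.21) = 0.48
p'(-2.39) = 0.03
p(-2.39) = 0.63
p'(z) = -9*(5*z - 1)/(9*z + 1)^2 + 5/(9*z + 1)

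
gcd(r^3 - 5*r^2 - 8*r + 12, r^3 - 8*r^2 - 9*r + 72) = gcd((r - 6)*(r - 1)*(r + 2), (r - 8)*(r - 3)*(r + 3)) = 1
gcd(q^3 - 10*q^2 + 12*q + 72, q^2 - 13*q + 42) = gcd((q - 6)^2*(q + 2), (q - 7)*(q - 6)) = q - 6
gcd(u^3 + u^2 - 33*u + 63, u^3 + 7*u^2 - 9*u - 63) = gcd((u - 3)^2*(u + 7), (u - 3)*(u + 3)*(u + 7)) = u^2 + 4*u - 21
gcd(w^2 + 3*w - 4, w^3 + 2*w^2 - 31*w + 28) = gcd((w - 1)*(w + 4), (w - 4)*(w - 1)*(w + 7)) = w - 1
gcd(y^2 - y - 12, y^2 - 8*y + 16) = y - 4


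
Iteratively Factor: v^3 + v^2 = (v)*(v^2 + v) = v*(v + 1)*(v)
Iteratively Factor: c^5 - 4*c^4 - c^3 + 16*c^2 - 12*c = (c - 1)*(c^4 - 3*c^3 - 4*c^2 + 12*c) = (c - 2)*(c - 1)*(c^3 - c^2 - 6*c) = (c - 2)*(c - 1)*(c + 2)*(c^2 - 3*c) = c*(c - 2)*(c - 1)*(c + 2)*(c - 3)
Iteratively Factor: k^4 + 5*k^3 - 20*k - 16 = (k + 4)*(k^3 + k^2 - 4*k - 4) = (k + 2)*(k + 4)*(k^2 - k - 2) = (k - 2)*(k + 2)*(k + 4)*(k + 1)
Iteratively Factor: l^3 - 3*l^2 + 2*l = (l)*(l^2 - 3*l + 2) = l*(l - 1)*(l - 2)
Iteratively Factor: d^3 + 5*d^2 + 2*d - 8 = (d + 4)*(d^2 + d - 2) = (d - 1)*(d + 4)*(d + 2)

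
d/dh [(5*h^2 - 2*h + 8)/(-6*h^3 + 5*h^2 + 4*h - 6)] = 2*(15*h^4 - 12*h^3 + 87*h^2 - 70*h - 10)/(36*h^6 - 60*h^5 - 23*h^4 + 112*h^3 - 44*h^2 - 48*h + 36)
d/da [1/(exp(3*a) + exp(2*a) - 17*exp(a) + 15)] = (-3*exp(2*a) - 2*exp(a) + 17)*exp(a)/(exp(3*a) + exp(2*a) - 17*exp(a) + 15)^2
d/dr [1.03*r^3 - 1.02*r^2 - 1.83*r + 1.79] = 3.09*r^2 - 2.04*r - 1.83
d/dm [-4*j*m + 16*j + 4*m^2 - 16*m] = -4*j + 8*m - 16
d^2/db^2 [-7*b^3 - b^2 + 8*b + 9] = -42*b - 2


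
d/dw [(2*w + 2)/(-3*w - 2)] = 2/(3*w + 2)^2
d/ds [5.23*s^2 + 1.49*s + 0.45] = 10.46*s + 1.49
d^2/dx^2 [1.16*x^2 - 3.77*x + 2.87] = 2.32000000000000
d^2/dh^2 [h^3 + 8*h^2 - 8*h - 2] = 6*h + 16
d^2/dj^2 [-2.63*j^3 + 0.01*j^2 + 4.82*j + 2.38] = 0.02 - 15.78*j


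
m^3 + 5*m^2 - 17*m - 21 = (m - 3)*(m + 1)*(m + 7)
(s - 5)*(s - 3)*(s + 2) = s^3 - 6*s^2 - s + 30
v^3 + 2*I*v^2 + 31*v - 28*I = (v - 4*I)*(v - I)*(v + 7*I)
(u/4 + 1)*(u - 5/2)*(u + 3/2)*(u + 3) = u^4/4 + 3*u^3/2 + 5*u^2/16 - 153*u/16 - 45/4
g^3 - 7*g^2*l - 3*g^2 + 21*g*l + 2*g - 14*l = (g - 2)*(g - 1)*(g - 7*l)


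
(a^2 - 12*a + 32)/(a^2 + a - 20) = (a - 8)/(a + 5)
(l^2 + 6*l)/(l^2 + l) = (l + 6)/(l + 1)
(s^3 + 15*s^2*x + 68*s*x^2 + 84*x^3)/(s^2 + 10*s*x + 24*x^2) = (s^2 + 9*s*x + 14*x^2)/(s + 4*x)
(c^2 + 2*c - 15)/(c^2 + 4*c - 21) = (c + 5)/(c + 7)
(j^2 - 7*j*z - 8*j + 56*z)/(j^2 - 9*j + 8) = (j - 7*z)/(j - 1)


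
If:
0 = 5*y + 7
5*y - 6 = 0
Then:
No Solution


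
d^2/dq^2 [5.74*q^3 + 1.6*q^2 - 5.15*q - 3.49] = 34.44*q + 3.2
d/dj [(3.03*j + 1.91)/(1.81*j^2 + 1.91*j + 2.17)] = (-5.4843*j^2 - 6.9142*j + 2.927)/(3.2761*j^4 + 6.9142*j^3 + 11.5035*j^2 + 8.2894*j + 4.7089)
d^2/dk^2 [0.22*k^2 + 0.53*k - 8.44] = 0.440000000000000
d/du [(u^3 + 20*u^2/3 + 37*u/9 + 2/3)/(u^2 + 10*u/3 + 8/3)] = (27*u^4 + 180*u^3 + 705*u^2 + 924*u + 236)/(3*(9*u^4 + 60*u^3 + 148*u^2 + 160*u + 64))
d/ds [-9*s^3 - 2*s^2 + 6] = s*(-27*s - 4)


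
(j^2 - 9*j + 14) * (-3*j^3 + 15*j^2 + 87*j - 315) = -3*j^5 + 42*j^4 - 90*j^3 - 888*j^2 + 4053*j - 4410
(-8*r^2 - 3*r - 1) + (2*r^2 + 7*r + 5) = -6*r^2 + 4*r + 4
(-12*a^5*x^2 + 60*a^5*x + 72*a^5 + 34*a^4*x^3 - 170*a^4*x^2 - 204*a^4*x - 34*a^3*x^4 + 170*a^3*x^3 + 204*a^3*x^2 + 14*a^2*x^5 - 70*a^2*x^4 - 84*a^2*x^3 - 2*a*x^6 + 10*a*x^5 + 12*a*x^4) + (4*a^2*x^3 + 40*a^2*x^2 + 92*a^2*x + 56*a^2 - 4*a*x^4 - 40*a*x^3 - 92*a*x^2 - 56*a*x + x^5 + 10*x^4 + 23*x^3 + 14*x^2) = -12*a^5*x^2 + 60*a^5*x + 72*a^5 + 34*a^4*x^3 - 170*a^4*x^2 - 204*a^4*x - 34*a^3*x^4 + 170*a^3*x^3 + 204*a^3*x^2 + 14*a^2*x^5 - 70*a^2*x^4 - 80*a^2*x^3 + 40*a^2*x^2 + 92*a^2*x + 56*a^2 - 2*a*x^6 + 10*a*x^5 + 8*a*x^4 - 40*a*x^3 - 92*a*x^2 - 56*a*x + x^5 + 10*x^4 + 23*x^3 + 14*x^2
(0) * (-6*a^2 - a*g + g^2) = 0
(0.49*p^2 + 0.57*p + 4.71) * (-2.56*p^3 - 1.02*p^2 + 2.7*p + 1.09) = -1.2544*p^5 - 1.959*p^4 - 11.316*p^3 - 2.7311*p^2 + 13.3383*p + 5.1339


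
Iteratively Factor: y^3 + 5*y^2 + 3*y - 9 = (y + 3)*(y^2 + 2*y - 3) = (y + 3)^2*(y - 1)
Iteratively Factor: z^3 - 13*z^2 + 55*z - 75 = (z - 3)*(z^2 - 10*z + 25) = (z - 5)*(z - 3)*(z - 5)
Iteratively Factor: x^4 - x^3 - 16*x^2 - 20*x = (x + 2)*(x^3 - 3*x^2 - 10*x) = (x + 2)^2*(x^2 - 5*x) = x*(x + 2)^2*(x - 5)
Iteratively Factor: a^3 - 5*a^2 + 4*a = (a - 4)*(a^2 - a) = a*(a - 4)*(a - 1)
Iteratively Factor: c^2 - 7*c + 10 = (c - 2)*(c - 5)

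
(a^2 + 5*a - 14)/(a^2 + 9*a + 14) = (a - 2)/(a + 2)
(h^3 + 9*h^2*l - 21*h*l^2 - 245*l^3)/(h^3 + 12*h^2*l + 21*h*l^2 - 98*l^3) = (h - 5*l)/(h - 2*l)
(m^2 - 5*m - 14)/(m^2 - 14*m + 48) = (m^2 - 5*m - 14)/(m^2 - 14*m + 48)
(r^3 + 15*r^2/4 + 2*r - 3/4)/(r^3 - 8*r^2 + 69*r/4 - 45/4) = (4*r^3 + 15*r^2 + 8*r - 3)/(4*r^3 - 32*r^2 + 69*r - 45)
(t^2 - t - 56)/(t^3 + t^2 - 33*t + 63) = (t - 8)/(t^2 - 6*t + 9)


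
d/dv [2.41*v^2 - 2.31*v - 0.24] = 4.82*v - 2.31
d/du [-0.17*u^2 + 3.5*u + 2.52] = 3.5 - 0.34*u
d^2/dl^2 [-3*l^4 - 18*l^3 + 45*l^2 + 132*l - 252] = -36*l^2 - 108*l + 90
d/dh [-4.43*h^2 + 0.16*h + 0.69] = 0.16 - 8.86*h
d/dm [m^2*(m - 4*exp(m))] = m*(-4*m*exp(m) + 3*m - 8*exp(m))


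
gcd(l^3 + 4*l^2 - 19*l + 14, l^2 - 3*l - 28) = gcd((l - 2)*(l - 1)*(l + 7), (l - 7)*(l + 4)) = 1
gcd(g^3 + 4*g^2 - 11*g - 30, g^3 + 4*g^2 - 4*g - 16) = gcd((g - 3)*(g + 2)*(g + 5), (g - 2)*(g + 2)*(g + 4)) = g + 2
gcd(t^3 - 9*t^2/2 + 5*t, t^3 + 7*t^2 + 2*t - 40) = t - 2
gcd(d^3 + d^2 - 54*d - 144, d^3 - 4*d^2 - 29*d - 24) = d^2 - 5*d - 24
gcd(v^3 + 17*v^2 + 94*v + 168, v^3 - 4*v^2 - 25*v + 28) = v + 4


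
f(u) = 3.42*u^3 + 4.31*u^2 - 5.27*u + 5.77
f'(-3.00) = 61.21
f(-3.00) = -31.97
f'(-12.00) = 1368.73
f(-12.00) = -5220.11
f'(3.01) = 113.63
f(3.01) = 122.22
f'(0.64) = 4.45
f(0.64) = 5.06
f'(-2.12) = 22.57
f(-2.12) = 3.73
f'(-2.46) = 35.61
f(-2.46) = -6.10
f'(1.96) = 51.04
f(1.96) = 37.75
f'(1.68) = 38.17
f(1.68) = 25.30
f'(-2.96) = 59.11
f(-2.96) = -29.56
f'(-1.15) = -1.61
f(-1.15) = 12.33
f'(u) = 10.26*u^2 + 8.62*u - 5.27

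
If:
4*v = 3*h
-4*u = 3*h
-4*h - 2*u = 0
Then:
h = 0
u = 0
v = 0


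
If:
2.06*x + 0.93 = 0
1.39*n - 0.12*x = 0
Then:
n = -0.04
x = -0.45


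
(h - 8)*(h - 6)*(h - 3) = h^3 - 17*h^2 + 90*h - 144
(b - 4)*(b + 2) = b^2 - 2*b - 8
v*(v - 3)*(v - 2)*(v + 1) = v^4 - 4*v^3 + v^2 + 6*v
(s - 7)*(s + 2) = s^2 - 5*s - 14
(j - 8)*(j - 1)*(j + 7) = j^3 - 2*j^2 - 55*j + 56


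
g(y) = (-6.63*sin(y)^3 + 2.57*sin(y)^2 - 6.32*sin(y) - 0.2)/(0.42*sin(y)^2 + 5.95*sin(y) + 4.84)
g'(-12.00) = -0.65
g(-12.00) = -0.48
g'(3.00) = 0.85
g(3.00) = -0.19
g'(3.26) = 1.93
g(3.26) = 0.14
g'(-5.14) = -0.49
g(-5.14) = -0.83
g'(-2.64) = 10.36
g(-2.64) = 2.01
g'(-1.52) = -6.17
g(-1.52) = -22.36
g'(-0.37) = -5.58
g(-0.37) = 1.00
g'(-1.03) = -13595.84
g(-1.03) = 236.30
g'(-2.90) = 3.18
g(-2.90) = 0.45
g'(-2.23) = 231.72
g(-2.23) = 24.25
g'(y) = (-0.84*sin(y)*cos(y) - 5.95*cos(y))*(-6.63*sin(y)^3 + 2.57*sin(y)^2 - 6.32*sin(y) - 0.2)/(0.42*sin(y)^2 + 5.95*sin(y) + 4.84)^2 + (-19.89*sin(y)^2*cos(y) + 5.14*sin(y)*cos(y) - 6.32*cos(y))/(0.42*sin(y)^2 + 5.95*sin(y) + 4.84)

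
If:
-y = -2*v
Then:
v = y/2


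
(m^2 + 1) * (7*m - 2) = 7*m^3 - 2*m^2 + 7*m - 2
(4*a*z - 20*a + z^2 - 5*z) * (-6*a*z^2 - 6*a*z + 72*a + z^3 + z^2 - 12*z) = -24*a^2*z^3 + 96*a^2*z^2 + 408*a^2*z - 1440*a^2 - 2*a*z^4 + 8*a*z^3 + 34*a*z^2 - 120*a*z + z^5 - 4*z^4 - 17*z^3 + 60*z^2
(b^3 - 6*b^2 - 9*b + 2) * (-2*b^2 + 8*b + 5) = -2*b^5 + 20*b^4 - 25*b^3 - 106*b^2 - 29*b + 10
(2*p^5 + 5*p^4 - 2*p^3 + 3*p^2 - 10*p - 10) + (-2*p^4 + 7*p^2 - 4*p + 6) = 2*p^5 + 3*p^4 - 2*p^3 + 10*p^2 - 14*p - 4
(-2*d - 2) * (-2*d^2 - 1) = 4*d^3 + 4*d^2 + 2*d + 2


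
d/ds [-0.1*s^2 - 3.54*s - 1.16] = -0.2*s - 3.54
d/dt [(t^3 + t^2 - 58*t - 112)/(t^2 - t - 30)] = (t^4 - 2*t^3 - 33*t^2 + 164*t + 1628)/(t^4 - 2*t^3 - 59*t^2 + 60*t + 900)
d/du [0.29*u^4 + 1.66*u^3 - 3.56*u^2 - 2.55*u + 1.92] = 1.16*u^3 + 4.98*u^2 - 7.12*u - 2.55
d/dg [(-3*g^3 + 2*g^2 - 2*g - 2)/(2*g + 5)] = (-12*g^3 - 41*g^2 + 20*g - 6)/(4*g^2 + 20*g + 25)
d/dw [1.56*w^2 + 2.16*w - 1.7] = 3.12*w + 2.16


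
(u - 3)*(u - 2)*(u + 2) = u^3 - 3*u^2 - 4*u + 12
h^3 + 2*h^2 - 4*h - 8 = (h - 2)*(h + 2)^2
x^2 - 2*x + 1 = (x - 1)^2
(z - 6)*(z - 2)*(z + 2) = z^3 - 6*z^2 - 4*z + 24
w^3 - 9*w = w*(w - 3)*(w + 3)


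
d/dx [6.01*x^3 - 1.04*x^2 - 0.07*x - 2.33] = 18.03*x^2 - 2.08*x - 0.07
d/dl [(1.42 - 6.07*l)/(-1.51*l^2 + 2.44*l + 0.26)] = (-9.1657*l^2 + 4.2884*l - 5.043)/(2.2801*l^4 - 7.3688*l^3 + 5.1684*l^2 + 1.2688*l + 0.0676)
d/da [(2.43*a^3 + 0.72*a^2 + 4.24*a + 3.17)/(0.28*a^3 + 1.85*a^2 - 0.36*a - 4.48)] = (4.2939*a^4 - 4.124*a^3 - 43.4252*a^2 - 18.1802*a - 17.854)/(0.0784*a^6 + 1.036*a^5 + 3.2209*a^4 - 3.8408*a^3 - 16.4464*a^2 + 3.2256*a + 20.0704)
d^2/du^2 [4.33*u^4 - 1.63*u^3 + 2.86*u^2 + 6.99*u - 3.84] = 51.96*u^2 - 9.78*u + 5.72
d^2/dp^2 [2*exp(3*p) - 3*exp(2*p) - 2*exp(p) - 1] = (18*exp(2*p) - 12*exp(p) - 2)*exp(p)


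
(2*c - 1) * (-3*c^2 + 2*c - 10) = -6*c^3 + 7*c^2 - 22*c + 10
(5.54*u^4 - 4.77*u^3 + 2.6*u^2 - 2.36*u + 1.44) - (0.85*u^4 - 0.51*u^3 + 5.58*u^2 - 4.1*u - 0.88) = 4.69*u^4 - 4.26*u^3 - 2.98*u^2 + 1.74*u + 2.32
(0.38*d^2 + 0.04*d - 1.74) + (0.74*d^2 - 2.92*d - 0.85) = 1.12*d^2 - 2.88*d - 2.59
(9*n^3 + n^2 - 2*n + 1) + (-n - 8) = 9*n^3 + n^2 - 3*n - 7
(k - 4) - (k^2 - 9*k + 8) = -k^2 + 10*k - 12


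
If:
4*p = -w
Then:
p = -w/4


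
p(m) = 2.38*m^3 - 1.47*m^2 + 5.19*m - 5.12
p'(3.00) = 60.63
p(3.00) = 61.48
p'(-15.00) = 1655.79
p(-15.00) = -8446.22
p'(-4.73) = 178.84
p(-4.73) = -314.42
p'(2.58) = 45.13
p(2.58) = 39.36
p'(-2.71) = 65.59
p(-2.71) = -77.35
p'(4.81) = 156.24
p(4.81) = 250.69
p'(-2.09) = 42.52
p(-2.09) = -44.12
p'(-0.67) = 10.36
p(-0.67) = -9.97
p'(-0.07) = 5.43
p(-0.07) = -5.49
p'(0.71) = 6.70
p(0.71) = -1.32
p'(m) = 7.14*m^2 - 2.94*m + 5.19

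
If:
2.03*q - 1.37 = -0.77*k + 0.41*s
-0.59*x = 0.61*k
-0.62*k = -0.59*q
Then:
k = -0.967213114754098*x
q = -1.01639344262295*x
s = -6.84886045581767*x - 3.34146341463415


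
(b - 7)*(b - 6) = b^2 - 13*b + 42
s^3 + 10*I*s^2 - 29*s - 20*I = (s + I)*(s + 4*I)*(s + 5*I)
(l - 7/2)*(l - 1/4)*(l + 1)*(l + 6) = l^4 + 13*l^3/4 - 155*l^2/8 - 131*l/8 + 21/4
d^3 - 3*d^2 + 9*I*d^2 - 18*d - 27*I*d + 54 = (d - 3)*(d + 3*I)*(d + 6*I)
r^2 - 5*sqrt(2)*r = r*(r - 5*sqrt(2))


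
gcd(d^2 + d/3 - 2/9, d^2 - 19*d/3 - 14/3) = d + 2/3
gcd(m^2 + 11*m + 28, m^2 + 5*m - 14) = m + 7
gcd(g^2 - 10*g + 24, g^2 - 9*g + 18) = g - 6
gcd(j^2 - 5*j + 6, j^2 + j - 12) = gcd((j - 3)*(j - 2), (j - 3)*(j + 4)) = j - 3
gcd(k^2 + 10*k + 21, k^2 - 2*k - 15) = k + 3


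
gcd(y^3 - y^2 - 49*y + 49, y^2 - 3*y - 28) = y - 7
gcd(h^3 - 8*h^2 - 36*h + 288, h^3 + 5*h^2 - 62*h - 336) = h^2 - 2*h - 48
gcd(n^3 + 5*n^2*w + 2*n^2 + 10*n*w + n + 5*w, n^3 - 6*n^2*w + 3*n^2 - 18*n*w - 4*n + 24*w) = 1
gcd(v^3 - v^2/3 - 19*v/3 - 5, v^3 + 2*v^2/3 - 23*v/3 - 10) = v^2 - 4*v/3 - 5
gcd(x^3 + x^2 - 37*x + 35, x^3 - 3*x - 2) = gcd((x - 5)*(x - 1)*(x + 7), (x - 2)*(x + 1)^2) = 1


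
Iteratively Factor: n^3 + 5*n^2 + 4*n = (n + 1)*(n^2 + 4*n) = (n + 1)*(n + 4)*(n)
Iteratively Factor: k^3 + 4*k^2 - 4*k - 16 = (k + 2)*(k^2 + 2*k - 8) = (k + 2)*(k + 4)*(k - 2)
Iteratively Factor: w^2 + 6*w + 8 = (w + 2)*(w + 4)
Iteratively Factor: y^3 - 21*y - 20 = (y - 5)*(y^2 + 5*y + 4) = (y - 5)*(y + 1)*(y + 4)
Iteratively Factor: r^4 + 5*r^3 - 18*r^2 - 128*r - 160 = (r - 5)*(r^3 + 10*r^2 + 32*r + 32) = (r - 5)*(r + 2)*(r^2 + 8*r + 16) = (r - 5)*(r + 2)*(r + 4)*(r + 4)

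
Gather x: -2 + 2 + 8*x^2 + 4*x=8*x^2 + 4*x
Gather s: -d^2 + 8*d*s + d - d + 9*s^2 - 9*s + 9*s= -d^2 + 8*d*s + 9*s^2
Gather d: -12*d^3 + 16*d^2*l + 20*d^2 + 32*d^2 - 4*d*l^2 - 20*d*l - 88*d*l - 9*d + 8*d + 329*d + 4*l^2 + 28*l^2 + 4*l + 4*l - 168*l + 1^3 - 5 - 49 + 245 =-12*d^3 + d^2*(16*l + 52) + d*(-4*l^2 - 108*l + 328) + 32*l^2 - 160*l + 192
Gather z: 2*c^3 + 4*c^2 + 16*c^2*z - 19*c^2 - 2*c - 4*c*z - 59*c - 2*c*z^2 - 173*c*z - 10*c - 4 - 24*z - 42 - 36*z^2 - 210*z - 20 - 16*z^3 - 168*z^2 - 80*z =2*c^3 - 15*c^2 - 71*c - 16*z^3 + z^2*(-2*c - 204) + z*(16*c^2 - 177*c - 314) - 66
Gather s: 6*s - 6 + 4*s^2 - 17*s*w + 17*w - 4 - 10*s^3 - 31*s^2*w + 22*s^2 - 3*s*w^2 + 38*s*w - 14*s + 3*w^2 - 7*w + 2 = -10*s^3 + s^2*(26 - 31*w) + s*(-3*w^2 + 21*w - 8) + 3*w^2 + 10*w - 8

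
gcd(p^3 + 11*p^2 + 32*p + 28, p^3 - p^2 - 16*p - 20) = p^2 + 4*p + 4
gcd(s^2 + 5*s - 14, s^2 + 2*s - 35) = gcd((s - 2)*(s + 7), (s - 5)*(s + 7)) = s + 7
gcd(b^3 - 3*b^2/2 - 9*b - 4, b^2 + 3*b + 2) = b + 2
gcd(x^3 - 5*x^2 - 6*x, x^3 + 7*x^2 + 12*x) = x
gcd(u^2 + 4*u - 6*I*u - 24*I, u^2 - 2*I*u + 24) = u - 6*I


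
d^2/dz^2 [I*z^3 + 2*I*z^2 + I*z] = I*(6*z + 4)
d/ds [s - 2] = 1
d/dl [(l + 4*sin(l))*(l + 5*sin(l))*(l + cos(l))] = -(l + 4*sin(l))*(l + 5*sin(l))*(sin(l) - 1) + (l + 4*sin(l))*(l + cos(l))*(5*cos(l) + 1) + (l + 5*sin(l))*(l + cos(l))*(4*cos(l) + 1)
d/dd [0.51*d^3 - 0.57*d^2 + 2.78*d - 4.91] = 1.53*d^2 - 1.14*d + 2.78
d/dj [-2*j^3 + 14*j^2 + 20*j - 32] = -6*j^2 + 28*j + 20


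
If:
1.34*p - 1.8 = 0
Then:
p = 1.34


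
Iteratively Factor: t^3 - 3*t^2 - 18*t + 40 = (t + 4)*(t^2 - 7*t + 10) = (t - 2)*(t + 4)*(t - 5)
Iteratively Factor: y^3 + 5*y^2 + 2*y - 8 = (y + 2)*(y^2 + 3*y - 4) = (y + 2)*(y + 4)*(y - 1)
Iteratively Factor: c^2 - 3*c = (c - 3)*(c)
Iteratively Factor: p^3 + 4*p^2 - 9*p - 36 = (p + 3)*(p^2 + p - 12) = (p - 3)*(p + 3)*(p + 4)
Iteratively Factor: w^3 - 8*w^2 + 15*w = (w - 3)*(w^2 - 5*w) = w*(w - 3)*(w - 5)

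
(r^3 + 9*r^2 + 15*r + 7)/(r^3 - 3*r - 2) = (r + 7)/(r - 2)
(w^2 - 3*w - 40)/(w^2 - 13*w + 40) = (w + 5)/(w - 5)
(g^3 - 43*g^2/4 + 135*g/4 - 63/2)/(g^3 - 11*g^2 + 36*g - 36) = (g - 7/4)/(g - 2)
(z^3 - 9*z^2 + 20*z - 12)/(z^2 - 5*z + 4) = (z^2 - 8*z + 12)/(z - 4)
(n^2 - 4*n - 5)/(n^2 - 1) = (n - 5)/(n - 1)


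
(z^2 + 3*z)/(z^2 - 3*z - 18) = z/(z - 6)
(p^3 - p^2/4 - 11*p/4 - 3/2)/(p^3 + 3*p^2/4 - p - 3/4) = (p - 2)/(p - 1)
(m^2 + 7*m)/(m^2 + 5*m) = (m + 7)/(m + 5)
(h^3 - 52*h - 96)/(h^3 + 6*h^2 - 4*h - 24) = (h - 8)/(h - 2)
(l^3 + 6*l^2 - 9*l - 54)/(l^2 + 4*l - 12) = (l^2 - 9)/(l - 2)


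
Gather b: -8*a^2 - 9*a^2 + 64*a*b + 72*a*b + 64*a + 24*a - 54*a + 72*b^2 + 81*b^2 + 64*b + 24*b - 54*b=-17*a^2 + 34*a + 153*b^2 + b*(136*a + 34)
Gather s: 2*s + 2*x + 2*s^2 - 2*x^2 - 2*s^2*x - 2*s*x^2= s^2*(2 - 2*x) + s*(2 - 2*x^2) - 2*x^2 + 2*x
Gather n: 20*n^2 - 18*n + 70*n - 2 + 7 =20*n^2 + 52*n + 5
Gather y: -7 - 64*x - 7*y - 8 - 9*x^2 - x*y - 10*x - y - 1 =-9*x^2 - 74*x + y*(-x - 8) - 16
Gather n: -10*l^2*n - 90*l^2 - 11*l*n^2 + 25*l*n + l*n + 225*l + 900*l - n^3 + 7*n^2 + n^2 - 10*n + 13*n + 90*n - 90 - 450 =-90*l^2 + 1125*l - n^3 + n^2*(8 - 11*l) + n*(-10*l^2 + 26*l + 93) - 540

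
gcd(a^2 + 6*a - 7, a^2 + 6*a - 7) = a^2 + 6*a - 7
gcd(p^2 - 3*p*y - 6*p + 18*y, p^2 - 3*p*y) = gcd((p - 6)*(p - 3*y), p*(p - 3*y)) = -p + 3*y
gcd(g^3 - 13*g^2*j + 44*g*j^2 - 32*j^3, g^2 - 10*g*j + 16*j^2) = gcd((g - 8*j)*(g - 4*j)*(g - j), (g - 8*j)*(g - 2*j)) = g - 8*j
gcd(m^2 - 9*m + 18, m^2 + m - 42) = m - 6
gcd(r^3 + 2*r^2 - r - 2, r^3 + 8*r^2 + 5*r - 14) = r^2 + r - 2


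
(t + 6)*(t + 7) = t^2 + 13*t + 42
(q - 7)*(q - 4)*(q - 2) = q^3 - 13*q^2 + 50*q - 56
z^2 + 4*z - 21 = (z - 3)*(z + 7)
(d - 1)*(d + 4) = d^2 + 3*d - 4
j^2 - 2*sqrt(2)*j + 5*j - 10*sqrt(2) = (j + 5)*(j - 2*sqrt(2))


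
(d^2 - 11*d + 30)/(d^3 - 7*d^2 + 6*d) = (d - 5)/(d*(d - 1))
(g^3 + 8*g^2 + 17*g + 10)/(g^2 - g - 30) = (g^2 + 3*g + 2)/(g - 6)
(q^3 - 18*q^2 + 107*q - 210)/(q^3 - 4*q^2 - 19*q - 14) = (q^2 - 11*q + 30)/(q^2 + 3*q + 2)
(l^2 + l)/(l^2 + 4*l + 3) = l/(l + 3)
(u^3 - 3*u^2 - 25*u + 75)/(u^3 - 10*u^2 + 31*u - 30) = (u + 5)/(u - 2)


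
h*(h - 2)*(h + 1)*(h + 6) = h^4 + 5*h^3 - 8*h^2 - 12*h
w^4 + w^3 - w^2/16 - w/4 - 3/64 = (w - 1/2)*(w + 1/4)*(w + 1/2)*(w + 3/4)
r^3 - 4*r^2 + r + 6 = (r - 3)*(r - 2)*(r + 1)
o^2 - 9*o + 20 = (o - 5)*(o - 4)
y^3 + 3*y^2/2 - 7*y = y*(y - 2)*(y + 7/2)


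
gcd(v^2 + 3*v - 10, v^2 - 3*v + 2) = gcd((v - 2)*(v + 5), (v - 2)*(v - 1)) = v - 2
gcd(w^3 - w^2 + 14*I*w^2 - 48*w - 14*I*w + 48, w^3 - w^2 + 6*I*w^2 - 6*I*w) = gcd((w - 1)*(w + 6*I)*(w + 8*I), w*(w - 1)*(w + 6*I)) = w^2 + w*(-1 + 6*I) - 6*I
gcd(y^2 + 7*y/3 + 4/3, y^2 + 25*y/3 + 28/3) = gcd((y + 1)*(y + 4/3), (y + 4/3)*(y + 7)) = y + 4/3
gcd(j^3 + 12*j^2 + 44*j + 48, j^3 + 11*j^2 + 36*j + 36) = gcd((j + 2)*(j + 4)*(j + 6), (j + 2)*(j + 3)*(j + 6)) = j^2 + 8*j + 12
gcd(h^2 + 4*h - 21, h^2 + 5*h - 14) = h + 7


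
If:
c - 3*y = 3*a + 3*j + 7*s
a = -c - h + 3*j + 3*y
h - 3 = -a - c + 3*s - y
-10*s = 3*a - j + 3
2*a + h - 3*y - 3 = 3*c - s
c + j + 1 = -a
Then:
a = 12/31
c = -32/31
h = 50/31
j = -11/31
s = -14/31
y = 21/31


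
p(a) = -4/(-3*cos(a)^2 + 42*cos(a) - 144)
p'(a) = -4*(-6*sin(a)*cos(a) + 42*sin(a))/(-3*cos(a)^2 + 42*cos(a) - 144)^2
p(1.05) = 0.03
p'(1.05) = -0.01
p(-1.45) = 0.03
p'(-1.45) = 0.01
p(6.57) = 0.04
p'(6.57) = -0.00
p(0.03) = 0.04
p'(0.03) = -0.00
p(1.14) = 0.03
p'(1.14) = -0.01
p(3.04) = 0.02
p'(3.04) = -0.00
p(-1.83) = 0.03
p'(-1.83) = 0.01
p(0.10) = 0.04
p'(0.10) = -0.00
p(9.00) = 0.02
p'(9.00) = 0.00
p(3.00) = 0.02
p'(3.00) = 0.00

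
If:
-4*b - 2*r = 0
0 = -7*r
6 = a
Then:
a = 6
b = 0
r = 0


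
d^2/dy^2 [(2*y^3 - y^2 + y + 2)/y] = 4 + 4/y^3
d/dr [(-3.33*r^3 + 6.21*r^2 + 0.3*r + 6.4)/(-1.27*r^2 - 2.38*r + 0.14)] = (4.2291*r^4 + 15.8508*r^3 - 15.7974*r^2 + 17.9948*r + 15.274)/(1.6129*r^4 + 6.0452*r^3 + 5.3088*r^2 - 0.6664*r + 0.0196)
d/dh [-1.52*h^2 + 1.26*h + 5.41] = 1.26 - 3.04*h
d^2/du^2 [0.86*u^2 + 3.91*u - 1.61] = 1.72000000000000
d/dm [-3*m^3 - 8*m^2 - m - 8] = -9*m^2 - 16*m - 1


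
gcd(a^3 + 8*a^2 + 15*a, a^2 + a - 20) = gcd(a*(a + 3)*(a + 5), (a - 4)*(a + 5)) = a + 5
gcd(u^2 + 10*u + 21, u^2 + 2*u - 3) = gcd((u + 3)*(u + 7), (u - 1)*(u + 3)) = u + 3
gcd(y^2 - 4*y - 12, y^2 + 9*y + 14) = y + 2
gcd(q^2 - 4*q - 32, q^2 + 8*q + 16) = q + 4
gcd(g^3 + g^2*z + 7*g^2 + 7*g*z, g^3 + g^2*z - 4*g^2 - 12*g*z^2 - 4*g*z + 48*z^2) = 1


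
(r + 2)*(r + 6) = r^2 + 8*r + 12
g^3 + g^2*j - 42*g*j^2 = g*(g - 6*j)*(g + 7*j)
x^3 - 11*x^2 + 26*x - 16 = (x - 8)*(x - 2)*(x - 1)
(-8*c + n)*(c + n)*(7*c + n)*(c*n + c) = -56*c^4*n - 56*c^4 - 57*c^3*n^2 - 57*c^3*n + c*n^4 + c*n^3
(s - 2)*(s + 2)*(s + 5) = s^3 + 5*s^2 - 4*s - 20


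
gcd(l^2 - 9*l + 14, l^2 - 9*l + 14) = l^2 - 9*l + 14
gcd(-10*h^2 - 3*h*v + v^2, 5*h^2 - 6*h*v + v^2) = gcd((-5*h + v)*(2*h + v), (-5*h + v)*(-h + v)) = -5*h + v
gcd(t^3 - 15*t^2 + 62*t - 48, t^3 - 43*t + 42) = t^2 - 7*t + 6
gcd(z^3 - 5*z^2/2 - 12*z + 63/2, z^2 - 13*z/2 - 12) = 1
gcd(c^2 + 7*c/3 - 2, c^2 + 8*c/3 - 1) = c + 3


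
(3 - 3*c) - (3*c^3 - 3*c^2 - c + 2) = -3*c^3 + 3*c^2 - 2*c + 1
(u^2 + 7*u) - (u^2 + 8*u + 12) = -u - 12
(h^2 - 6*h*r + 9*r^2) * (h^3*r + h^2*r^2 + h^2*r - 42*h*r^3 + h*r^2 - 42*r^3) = h^5*r - 5*h^4*r^2 + h^4*r - 39*h^3*r^3 - 5*h^3*r^2 + 261*h^2*r^4 - 39*h^2*r^3 - 378*h*r^5 + 261*h*r^4 - 378*r^5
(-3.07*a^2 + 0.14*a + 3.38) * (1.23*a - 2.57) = -3.7761*a^3 + 8.0621*a^2 + 3.7976*a - 8.6866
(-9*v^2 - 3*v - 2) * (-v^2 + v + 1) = 9*v^4 - 6*v^3 - 10*v^2 - 5*v - 2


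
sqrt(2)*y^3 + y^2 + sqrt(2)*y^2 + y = y*(y + 1)*(sqrt(2)*y + 1)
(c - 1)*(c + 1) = c^2 - 1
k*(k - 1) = k^2 - k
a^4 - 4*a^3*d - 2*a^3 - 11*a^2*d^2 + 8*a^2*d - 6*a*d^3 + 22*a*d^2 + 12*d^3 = (a - 2)*(a - 6*d)*(a + d)^2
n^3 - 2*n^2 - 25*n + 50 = (n - 5)*(n - 2)*(n + 5)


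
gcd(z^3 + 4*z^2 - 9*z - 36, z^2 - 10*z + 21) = z - 3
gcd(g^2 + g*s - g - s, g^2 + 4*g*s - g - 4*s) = g - 1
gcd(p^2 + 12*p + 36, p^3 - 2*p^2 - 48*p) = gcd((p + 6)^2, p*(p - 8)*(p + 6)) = p + 6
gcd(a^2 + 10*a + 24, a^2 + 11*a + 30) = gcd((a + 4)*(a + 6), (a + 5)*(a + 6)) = a + 6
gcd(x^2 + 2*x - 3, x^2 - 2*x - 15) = x + 3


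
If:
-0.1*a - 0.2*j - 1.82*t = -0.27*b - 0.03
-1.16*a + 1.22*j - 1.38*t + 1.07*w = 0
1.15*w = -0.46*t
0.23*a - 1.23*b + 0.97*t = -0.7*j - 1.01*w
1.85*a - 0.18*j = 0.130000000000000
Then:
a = 0.08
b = 0.07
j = 0.09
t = 0.01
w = -0.01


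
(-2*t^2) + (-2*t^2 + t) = -4*t^2 + t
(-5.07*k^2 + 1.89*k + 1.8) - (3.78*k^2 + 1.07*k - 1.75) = -8.85*k^2 + 0.82*k + 3.55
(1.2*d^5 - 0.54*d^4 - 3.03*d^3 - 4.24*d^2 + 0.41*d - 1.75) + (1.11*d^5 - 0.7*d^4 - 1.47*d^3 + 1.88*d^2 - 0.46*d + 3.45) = 2.31*d^5 - 1.24*d^4 - 4.5*d^3 - 2.36*d^2 - 0.05*d + 1.7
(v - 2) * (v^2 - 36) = v^3 - 2*v^2 - 36*v + 72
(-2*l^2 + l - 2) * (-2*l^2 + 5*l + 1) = 4*l^4 - 12*l^3 + 7*l^2 - 9*l - 2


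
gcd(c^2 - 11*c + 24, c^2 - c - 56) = c - 8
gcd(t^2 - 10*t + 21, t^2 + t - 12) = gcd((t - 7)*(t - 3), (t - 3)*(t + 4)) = t - 3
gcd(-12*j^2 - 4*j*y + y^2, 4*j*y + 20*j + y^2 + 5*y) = 1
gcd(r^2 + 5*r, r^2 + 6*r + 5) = r + 5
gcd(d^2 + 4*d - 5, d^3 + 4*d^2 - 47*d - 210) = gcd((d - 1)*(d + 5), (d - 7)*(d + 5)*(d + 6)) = d + 5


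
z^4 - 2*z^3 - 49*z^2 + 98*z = z*(z - 7)*(z - 2)*(z + 7)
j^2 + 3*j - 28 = (j - 4)*(j + 7)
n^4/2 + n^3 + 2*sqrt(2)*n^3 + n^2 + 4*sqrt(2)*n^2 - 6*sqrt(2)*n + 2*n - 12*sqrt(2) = (n/2 + 1)*(n - sqrt(2))*(n + 2*sqrt(2))*(n + 3*sqrt(2))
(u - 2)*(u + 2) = u^2 - 4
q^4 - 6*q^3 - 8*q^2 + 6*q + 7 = (q - 7)*(q - 1)*(q + 1)^2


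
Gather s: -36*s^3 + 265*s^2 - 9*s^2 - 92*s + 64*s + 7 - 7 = -36*s^3 + 256*s^2 - 28*s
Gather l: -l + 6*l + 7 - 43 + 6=5*l - 30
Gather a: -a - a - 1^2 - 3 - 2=-2*a - 6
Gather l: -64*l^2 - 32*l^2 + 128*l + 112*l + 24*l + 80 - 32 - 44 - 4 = -96*l^2 + 264*l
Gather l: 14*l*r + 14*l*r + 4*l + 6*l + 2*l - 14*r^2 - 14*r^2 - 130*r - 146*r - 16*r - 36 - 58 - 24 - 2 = l*(28*r + 12) - 28*r^2 - 292*r - 120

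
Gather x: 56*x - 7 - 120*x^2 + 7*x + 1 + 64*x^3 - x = 64*x^3 - 120*x^2 + 62*x - 6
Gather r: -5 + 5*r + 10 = 5*r + 5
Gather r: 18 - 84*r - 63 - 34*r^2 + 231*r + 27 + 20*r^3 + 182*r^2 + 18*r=20*r^3 + 148*r^2 + 165*r - 18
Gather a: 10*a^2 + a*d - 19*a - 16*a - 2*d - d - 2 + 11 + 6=10*a^2 + a*(d - 35) - 3*d + 15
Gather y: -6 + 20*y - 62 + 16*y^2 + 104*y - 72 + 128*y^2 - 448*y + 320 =144*y^2 - 324*y + 180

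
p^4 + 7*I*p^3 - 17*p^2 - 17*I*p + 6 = (p + I)^2*(p + 2*I)*(p + 3*I)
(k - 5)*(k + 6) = k^2 + k - 30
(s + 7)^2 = s^2 + 14*s + 49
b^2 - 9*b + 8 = (b - 8)*(b - 1)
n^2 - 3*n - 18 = (n - 6)*(n + 3)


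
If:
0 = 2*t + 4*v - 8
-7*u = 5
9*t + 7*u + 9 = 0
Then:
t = -4/9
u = -5/7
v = 20/9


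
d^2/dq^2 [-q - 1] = 0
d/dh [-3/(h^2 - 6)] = 6*h/(h^2 - 6)^2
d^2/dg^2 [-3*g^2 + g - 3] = -6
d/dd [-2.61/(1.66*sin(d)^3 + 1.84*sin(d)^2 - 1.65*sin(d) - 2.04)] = (12.9978*sin(d)^2 + 9.6048*sin(d) - 4.3065)*cos(d)/(1.66*sin(d)^3 + 1.84*sin(d)^2 - 1.65*sin(d) - 2.04)^2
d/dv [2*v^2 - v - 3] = 4*v - 1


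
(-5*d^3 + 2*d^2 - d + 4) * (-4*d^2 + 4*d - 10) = 20*d^5 - 28*d^4 + 62*d^3 - 40*d^2 + 26*d - 40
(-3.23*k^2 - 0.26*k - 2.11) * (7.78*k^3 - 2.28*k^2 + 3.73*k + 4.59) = -25.1294*k^5 + 5.3416*k^4 - 27.8709*k^3 - 10.9847*k^2 - 9.0637*k - 9.6849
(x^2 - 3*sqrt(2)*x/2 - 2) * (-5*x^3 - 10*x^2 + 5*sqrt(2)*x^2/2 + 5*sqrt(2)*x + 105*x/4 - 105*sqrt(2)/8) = -5*x^5 - 10*x^4 + 10*sqrt(2)*x^4 + 20*sqrt(2)*x^3 + 115*x^3/4 - 115*sqrt(2)*x^2/2 + 5*x^2 - 10*sqrt(2)*x - 105*x/8 + 105*sqrt(2)/4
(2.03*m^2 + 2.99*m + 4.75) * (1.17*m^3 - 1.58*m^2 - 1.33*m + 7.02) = 2.3751*m^5 + 0.2909*m^4 - 1.8666*m^3 + 2.7689*m^2 + 14.6723*m + 33.345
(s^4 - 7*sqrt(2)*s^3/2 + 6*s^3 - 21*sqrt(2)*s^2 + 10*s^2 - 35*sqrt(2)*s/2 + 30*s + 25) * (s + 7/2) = s^5 - 7*sqrt(2)*s^4/2 + 19*s^4/2 - 133*sqrt(2)*s^3/4 + 31*s^3 - 91*sqrt(2)*s^2 + 65*s^2 - 245*sqrt(2)*s/4 + 130*s + 175/2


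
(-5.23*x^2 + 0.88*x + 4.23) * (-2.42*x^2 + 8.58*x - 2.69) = 12.6566*x^4 - 47.003*x^3 + 11.3825*x^2 + 33.9262*x - 11.3787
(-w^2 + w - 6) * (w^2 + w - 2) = -w^4 - 3*w^2 - 8*w + 12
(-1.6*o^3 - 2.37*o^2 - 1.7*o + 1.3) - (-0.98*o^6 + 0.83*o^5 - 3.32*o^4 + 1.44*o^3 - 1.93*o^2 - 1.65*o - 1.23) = 0.98*o^6 - 0.83*o^5 + 3.32*o^4 - 3.04*o^3 - 0.44*o^2 - 0.05*o + 2.53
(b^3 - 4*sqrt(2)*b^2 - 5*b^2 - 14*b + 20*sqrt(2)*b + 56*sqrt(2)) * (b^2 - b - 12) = b^5 - 6*b^4 - 4*sqrt(2)*b^4 - 21*b^3 + 24*sqrt(2)*b^3 + 74*b^2 + 84*sqrt(2)*b^2 - 296*sqrt(2)*b + 168*b - 672*sqrt(2)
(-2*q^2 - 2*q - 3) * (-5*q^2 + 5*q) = 10*q^4 + 5*q^2 - 15*q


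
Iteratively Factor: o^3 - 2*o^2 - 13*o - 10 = (o - 5)*(o^2 + 3*o + 2) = (o - 5)*(o + 2)*(o + 1)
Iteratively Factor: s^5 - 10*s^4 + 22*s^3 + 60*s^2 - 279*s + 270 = (s + 3)*(s^4 - 13*s^3 + 61*s^2 - 123*s + 90) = (s - 3)*(s + 3)*(s^3 - 10*s^2 + 31*s - 30) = (s - 3)*(s - 2)*(s + 3)*(s^2 - 8*s + 15) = (s - 3)^2*(s - 2)*(s + 3)*(s - 5)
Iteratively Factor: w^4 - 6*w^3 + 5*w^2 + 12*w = (w + 1)*(w^3 - 7*w^2 + 12*w) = (w - 3)*(w + 1)*(w^2 - 4*w) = w*(w - 3)*(w + 1)*(w - 4)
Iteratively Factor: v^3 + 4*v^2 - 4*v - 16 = (v - 2)*(v^2 + 6*v + 8) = (v - 2)*(v + 2)*(v + 4)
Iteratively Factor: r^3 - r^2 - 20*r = (r + 4)*(r^2 - 5*r) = r*(r + 4)*(r - 5)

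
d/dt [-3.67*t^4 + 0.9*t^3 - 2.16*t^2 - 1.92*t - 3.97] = -14.68*t^3 + 2.7*t^2 - 4.32*t - 1.92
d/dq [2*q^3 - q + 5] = 6*q^2 - 1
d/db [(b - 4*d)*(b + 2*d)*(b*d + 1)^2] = (b*d + 1)*(2*d*(b - 4*d)*(b + 2*d) + (b - 4*d)*(b*d + 1) + (b + 2*d)*(b*d + 1))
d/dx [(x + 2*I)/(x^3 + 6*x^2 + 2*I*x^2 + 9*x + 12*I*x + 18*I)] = -2/(x^3 + 9*x^2 + 27*x + 27)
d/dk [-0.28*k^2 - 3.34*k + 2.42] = -0.56*k - 3.34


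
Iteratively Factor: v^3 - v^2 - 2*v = (v - 2)*(v^2 + v) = v*(v - 2)*(v + 1)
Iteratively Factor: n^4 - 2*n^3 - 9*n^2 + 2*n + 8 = (n + 1)*(n^3 - 3*n^2 - 6*n + 8) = (n - 4)*(n + 1)*(n^2 + n - 2) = (n - 4)*(n - 1)*(n + 1)*(n + 2)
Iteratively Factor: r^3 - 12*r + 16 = (r - 2)*(r^2 + 2*r - 8) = (r - 2)*(r + 4)*(r - 2)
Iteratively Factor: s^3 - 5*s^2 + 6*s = (s - 3)*(s^2 - 2*s) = (s - 3)*(s - 2)*(s)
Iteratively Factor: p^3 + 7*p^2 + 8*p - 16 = (p + 4)*(p^2 + 3*p - 4) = (p - 1)*(p + 4)*(p + 4)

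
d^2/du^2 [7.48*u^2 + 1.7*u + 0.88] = 14.9600000000000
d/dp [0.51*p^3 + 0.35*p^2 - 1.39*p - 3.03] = 1.53*p^2 + 0.7*p - 1.39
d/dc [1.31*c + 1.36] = 1.31000000000000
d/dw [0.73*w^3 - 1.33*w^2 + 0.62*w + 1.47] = 2.19*w^2 - 2.66*w + 0.62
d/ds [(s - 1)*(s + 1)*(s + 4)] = 3*s^2 + 8*s - 1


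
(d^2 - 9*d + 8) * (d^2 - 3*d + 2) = d^4 - 12*d^3 + 37*d^2 - 42*d + 16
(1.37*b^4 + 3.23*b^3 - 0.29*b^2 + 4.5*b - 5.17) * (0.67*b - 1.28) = 0.9179*b^5 + 0.4105*b^4 - 4.3287*b^3 + 3.3862*b^2 - 9.2239*b + 6.6176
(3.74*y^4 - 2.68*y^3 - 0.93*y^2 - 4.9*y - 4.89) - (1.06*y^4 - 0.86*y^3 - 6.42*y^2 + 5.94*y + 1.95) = 2.68*y^4 - 1.82*y^3 + 5.49*y^2 - 10.84*y - 6.84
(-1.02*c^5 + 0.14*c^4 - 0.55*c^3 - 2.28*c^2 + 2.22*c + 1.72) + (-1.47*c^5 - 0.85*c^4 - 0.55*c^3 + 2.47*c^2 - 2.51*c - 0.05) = -2.49*c^5 - 0.71*c^4 - 1.1*c^3 + 0.19*c^2 - 0.29*c + 1.67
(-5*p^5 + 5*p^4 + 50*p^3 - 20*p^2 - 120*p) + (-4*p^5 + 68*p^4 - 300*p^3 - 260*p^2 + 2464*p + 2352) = -9*p^5 + 73*p^4 - 250*p^3 - 280*p^2 + 2344*p + 2352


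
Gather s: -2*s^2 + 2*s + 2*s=-2*s^2 + 4*s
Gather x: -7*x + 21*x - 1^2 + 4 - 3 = 14*x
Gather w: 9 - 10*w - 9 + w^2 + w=w^2 - 9*w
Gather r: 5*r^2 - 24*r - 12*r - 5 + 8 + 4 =5*r^2 - 36*r + 7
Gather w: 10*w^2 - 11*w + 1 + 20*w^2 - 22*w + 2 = 30*w^2 - 33*w + 3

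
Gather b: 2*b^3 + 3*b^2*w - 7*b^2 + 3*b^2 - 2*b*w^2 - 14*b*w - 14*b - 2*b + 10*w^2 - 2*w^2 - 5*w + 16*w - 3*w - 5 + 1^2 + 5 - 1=2*b^3 + b^2*(3*w - 4) + b*(-2*w^2 - 14*w - 16) + 8*w^2 + 8*w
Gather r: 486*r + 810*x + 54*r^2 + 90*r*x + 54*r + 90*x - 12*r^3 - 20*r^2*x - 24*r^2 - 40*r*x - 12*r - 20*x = -12*r^3 + r^2*(30 - 20*x) + r*(50*x + 528) + 880*x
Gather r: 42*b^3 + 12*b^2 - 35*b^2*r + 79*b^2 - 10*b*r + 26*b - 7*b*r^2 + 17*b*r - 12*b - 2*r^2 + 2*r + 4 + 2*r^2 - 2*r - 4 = 42*b^3 + 91*b^2 - 7*b*r^2 + 14*b + r*(-35*b^2 + 7*b)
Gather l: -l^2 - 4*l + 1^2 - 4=-l^2 - 4*l - 3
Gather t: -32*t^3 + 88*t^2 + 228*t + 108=-32*t^3 + 88*t^2 + 228*t + 108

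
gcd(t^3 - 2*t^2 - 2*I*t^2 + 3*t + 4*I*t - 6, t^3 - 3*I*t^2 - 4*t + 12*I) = t^2 + t*(-2 - 3*I) + 6*I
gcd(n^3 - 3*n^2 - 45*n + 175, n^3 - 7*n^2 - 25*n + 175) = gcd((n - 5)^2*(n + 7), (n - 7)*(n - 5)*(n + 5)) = n - 5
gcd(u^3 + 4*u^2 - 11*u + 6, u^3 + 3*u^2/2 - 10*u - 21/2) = 1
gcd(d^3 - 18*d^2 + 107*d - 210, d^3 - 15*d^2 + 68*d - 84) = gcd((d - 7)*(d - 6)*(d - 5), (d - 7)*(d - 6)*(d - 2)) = d^2 - 13*d + 42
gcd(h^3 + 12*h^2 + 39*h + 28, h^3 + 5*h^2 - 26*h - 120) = h + 4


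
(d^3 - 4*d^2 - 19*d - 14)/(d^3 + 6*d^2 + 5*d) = (d^2 - 5*d - 14)/(d*(d + 5))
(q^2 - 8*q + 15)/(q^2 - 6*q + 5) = (q - 3)/(q - 1)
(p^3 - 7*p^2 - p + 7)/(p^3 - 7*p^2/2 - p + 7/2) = 2*(p - 7)/(2*p - 7)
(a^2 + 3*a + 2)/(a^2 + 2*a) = (a + 1)/a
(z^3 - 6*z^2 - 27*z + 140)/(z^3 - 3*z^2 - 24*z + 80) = (z - 7)/(z - 4)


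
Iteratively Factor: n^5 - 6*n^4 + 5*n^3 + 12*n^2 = (n - 3)*(n^4 - 3*n^3 - 4*n^2) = (n - 4)*(n - 3)*(n^3 + n^2) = n*(n - 4)*(n - 3)*(n^2 + n) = n*(n - 4)*(n - 3)*(n + 1)*(n)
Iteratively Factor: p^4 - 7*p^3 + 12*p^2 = (p - 4)*(p^3 - 3*p^2) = p*(p - 4)*(p^2 - 3*p) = p*(p - 4)*(p - 3)*(p)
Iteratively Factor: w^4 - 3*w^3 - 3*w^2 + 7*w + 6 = (w - 2)*(w^3 - w^2 - 5*w - 3) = (w - 3)*(w - 2)*(w^2 + 2*w + 1) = (w - 3)*(w - 2)*(w + 1)*(w + 1)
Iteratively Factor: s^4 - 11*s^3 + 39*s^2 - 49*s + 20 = (s - 1)*(s^3 - 10*s^2 + 29*s - 20) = (s - 5)*(s - 1)*(s^2 - 5*s + 4) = (s - 5)*(s - 4)*(s - 1)*(s - 1)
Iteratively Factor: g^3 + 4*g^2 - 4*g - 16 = (g + 4)*(g^2 - 4) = (g + 2)*(g + 4)*(g - 2)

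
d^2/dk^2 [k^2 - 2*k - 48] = 2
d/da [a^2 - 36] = 2*a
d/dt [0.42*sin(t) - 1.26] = 0.42*cos(t)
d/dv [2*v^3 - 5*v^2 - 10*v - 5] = 6*v^2 - 10*v - 10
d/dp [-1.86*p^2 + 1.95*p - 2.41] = 1.95 - 3.72*p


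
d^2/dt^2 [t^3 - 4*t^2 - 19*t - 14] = 6*t - 8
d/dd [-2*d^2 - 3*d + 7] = -4*d - 3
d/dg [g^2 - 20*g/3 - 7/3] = 2*g - 20/3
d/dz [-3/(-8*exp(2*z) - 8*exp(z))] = 3*(-2*exp(z) - 1)*exp(-z)/(8*(exp(z) + 1)^2)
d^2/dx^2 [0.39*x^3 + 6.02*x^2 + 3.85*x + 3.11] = 2.34*x + 12.04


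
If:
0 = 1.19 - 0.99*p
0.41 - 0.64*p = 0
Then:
No Solution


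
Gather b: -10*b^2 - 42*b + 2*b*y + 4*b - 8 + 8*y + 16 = -10*b^2 + b*(2*y - 38) + 8*y + 8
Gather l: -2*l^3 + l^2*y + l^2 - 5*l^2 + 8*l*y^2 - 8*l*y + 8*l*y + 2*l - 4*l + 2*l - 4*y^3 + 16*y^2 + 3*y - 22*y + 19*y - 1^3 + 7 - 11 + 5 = -2*l^3 + l^2*(y - 4) + 8*l*y^2 - 4*y^3 + 16*y^2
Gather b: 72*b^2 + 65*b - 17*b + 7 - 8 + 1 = 72*b^2 + 48*b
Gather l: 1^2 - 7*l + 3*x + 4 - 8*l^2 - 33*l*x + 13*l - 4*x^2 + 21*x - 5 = -8*l^2 + l*(6 - 33*x) - 4*x^2 + 24*x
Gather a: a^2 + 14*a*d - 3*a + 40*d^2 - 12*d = a^2 + a*(14*d - 3) + 40*d^2 - 12*d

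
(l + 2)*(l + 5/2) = l^2 + 9*l/2 + 5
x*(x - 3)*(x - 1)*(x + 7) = x^4 + 3*x^3 - 25*x^2 + 21*x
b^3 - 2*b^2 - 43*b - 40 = (b - 8)*(b + 1)*(b + 5)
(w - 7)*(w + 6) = w^2 - w - 42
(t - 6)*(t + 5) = t^2 - t - 30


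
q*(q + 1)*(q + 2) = q^3 + 3*q^2 + 2*q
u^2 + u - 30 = (u - 5)*(u + 6)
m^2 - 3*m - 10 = (m - 5)*(m + 2)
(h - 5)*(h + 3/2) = h^2 - 7*h/2 - 15/2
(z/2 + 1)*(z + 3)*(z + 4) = z^3/2 + 9*z^2/2 + 13*z + 12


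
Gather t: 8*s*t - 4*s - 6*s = 8*s*t - 10*s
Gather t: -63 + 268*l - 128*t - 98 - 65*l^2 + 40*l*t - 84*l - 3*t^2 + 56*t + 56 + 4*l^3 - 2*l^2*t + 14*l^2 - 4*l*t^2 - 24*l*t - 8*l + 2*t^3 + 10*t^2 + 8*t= 4*l^3 - 51*l^2 + 176*l + 2*t^3 + t^2*(7 - 4*l) + t*(-2*l^2 + 16*l - 64) - 105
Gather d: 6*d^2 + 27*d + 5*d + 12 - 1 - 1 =6*d^2 + 32*d + 10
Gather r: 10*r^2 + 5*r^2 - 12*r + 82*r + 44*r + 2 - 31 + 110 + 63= 15*r^2 + 114*r + 144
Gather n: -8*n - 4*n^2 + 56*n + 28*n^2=24*n^2 + 48*n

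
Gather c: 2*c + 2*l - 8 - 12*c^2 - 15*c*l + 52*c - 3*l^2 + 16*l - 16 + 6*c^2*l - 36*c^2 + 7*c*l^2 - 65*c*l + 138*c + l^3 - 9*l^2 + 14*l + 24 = c^2*(6*l - 48) + c*(7*l^2 - 80*l + 192) + l^3 - 12*l^2 + 32*l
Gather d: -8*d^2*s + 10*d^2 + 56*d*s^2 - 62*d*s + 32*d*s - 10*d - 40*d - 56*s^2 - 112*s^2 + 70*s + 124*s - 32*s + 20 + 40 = d^2*(10 - 8*s) + d*(56*s^2 - 30*s - 50) - 168*s^2 + 162*s + 60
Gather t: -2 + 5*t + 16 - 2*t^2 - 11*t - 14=-2*t^2 - 6*t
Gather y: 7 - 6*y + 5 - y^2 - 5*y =-y^2 - 11*y + 12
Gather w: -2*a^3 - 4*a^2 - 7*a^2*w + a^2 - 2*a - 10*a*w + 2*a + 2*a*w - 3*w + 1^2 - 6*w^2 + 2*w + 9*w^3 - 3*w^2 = -2*a^3 - 3*a^2 + 9*w^3 - 9*w^2 + w*(-7*a^2 - 8*a - 1) + 1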